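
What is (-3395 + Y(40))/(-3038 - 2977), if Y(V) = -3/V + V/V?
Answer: 135763/240600 ≈ 0.56427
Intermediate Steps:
Y(V) = 1 - 3/V (Y(V) = -3/V + 1 = 1 - 3/V)
(-3395 + Y(40))/(-3038 - 2977) = (-3395 + (-3 + 40)/40)/(-3038 - 2977) = (-3395 + (1/40)*37)/(-6015) = (-3395 + 37/40)*(-1/6015) = -135763/40*(-1/6015) = 135763/240600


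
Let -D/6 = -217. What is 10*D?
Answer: 13020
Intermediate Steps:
D = 1302 (D = -6*(-217) = 1302)
10*D = 10*1302 = 13020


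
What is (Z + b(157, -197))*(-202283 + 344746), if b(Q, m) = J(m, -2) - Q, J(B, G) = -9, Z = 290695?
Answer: 41389632927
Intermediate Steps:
b(Q, m) = -9 - Q
(Z + b(157, -197))*(-202283 + 344746) = (290695 + (-9 - 1*157))*(-202283 + 344746) = (290695 + (-9 - 157))*142463 = (290695 - 166)*142463 = 290529*142463 = 41389632927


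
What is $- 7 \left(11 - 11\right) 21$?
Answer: $0$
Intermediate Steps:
$- 7 \left(11 - 11\right) 21 = \left(-7\right) 0 \cdot 21 = 0 \cdot 21 = 0$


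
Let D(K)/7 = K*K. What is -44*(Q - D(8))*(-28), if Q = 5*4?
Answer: -527296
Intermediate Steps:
Q = 20
D(K) = 7*K² (D(K) = 7*(K*K) = 7*K²)
-44*(Q - D(8))*(-28) = -44*(20 - 7*8²)*(-28) = -44*(20 - 7*64)*(-28) = -44*(20 - 1*448)*(-28) = -44*(20 - 448)*(-28) = -44*(-428)*(-28) = 18832*(-28) = -527296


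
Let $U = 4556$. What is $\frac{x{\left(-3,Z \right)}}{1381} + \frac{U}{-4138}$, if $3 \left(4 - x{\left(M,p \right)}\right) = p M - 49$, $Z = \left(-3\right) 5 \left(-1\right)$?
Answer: $- \frac{9218440}{8571867} \approx -1.0754$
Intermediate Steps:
$Z = 15$ ($Z = \left(-15\right) \left(-1\right) = 15$)
$x{\left(M,p \right)} = \frac{61}{3} - \frac{M p}{3}$ ($x{\left(M,p \right)} = 4 - \frac{p M - 49}{3} = 4 - \frac{M p - 49}{3} = 4 - \frac{-49 + M p}{3} = 4 - \left(- \frac{49}{3} + \frac{M p}{3}\right) = \frac{61}{3} - \frac{M p}{3}$)
$\frac{x{\left(-3,Z \right)}}{1381} + \frac{U}{-4138} = \frac{\frac{61}{3} - \left(-1\right) 15}{1381} + \frac{4556}{-4138} = \left(\frac{61}{3} + 15\right) \frac{1}{1381} + 4556 \left(- \frac{1}{4138}\right) = \frac{106}{3} \cdot \frac{1}{1381} - \frac{2278}{2069} = \frac{106}{4143} - \frac{2278}{2069} = - \frac{9218440}{8571867}$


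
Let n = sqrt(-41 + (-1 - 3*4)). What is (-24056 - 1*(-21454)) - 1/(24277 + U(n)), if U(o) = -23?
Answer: -63108909/24254 ≈ -2602.0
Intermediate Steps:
n = 3*I*sqrt(6) (n = sqrt(-41 + (-1 - 12)) = sqrt(-41 - 13) = sqrt(-54) = 3*I*sqrt(6) ≈ 7.3485*I)
(-24056 - 1*(-21454)) - 1/(24277 + U(n)) = (-24056 - 1*(-21454)) - 1/(24277 - 23) = (-24056 + 21454) - 1/24254 = -2602 - 1*1/24254 = -2602 - 1/24254 = -63108909/24254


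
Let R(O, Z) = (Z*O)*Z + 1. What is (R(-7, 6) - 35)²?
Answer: 81796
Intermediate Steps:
R(O, Z) = 1 + O*Z² (R(O, Z) = (O*Z)*Z + 1 = O*Z² + 1 = 1 + O*Z²)
(R(-7, 6) - 35)² = ((1 - 7*6²) - 35)² = ((1 - 7*36) - 35)² = ((1 - 252) - 35)² = (-251 - 35)² = (-286)² = 81796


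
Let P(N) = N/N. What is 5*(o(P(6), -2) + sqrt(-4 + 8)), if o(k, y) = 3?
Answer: 25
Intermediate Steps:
P(N) = 1
5*(o(P(6), -2) + sqrt(-4 + 8)) = 5*(3 + sqrt(-4 + 8)) = 5*(3 + sqrt(4)) = 5*(3 + 2) = 5*5 = 25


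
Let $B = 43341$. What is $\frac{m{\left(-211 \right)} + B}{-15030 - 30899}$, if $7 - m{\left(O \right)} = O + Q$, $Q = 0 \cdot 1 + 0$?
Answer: $- \frac{43559}{45929} \approx -0.9484$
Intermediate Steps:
$Q = 0$ ($Q = 0 + 0 = 0$)
$m{\left(O \right)} = 7 - O$ ($m{\left(O \right)} = 7 - \left(O + 0\right) = 7 - O$)
$\frac{m{\left(-211 \right)} + B}{-15030 - 30899} = \frac{\left(7 - -211\right) + 43341}{-15030 - 30899} = \frac{\left(7 + 211\right) + 43341}{-45929} = \left(218 + 43341\right) \left(- \frac{1}{45929}\right) = 43559 \left(- \frac{1}{45929}\right) = - \frac{43559}{45929}$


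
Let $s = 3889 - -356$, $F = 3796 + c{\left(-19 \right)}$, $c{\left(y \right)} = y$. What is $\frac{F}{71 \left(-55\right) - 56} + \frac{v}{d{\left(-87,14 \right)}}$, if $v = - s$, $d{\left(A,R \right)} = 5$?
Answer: $- \frac{3366666}{3961} \approx -849.95$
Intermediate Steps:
$F = 3777$ ($F = 3796 - 19 = 3777$)
$s = 4245$ ($s = 3889 + 356 = 4245$)
$v = -4245$ ($v = \left(-1\right) 4245 = -4245$)
$\frac{F}{71 \left(-55\right) - 56} + \frac{v}{d{\left(-87,14 \right)}} = \frac{3777}{71 \left(-55\right) - 56} - \frac{4245}{5} = \frac{3777}{-3905 - 56} - 849 = \frac{3777}{-3961} - 849 = 3777 \left(- \frac{1}{3961}\right) - 849 = - \frac{3777}{3961} - 849 = - \frac{3366666}{3961}$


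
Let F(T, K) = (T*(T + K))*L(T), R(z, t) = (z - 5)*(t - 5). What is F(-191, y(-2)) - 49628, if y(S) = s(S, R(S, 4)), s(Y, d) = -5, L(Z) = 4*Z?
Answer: -28650732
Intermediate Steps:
R(z, t) = (-5 + t)*(-5 + z) (R(z, t) = (-5 + z)*(-5 + t) = (-5 + t)*(-5 + z))
y(S) = -5
F(T, K) = 4*T²*(K + T) (F(T, K) = (T*(T + K))*(4*T) = (T*(K + T))*(4*T) = 4*T²*(K + T))
F(-191, y(-2)) - 49628 = 4*(-191)²*(-5 - 191) - 49628 = 4*36481*(-196) - 49628 = -28601104 - 49628 = -28650732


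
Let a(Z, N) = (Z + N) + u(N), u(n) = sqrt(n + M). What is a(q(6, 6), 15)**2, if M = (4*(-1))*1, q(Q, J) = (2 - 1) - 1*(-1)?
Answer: (17 + sqrt(11))**2 ≈ 412.77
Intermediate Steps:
q(Q, J) = 2 (q(Q, J) = 1 + 1 = 2)
M = -4 (M = -4*1 = -4)
u(n) = sqrt(-4 + n) (u(n) = sqrt(n - 4) = sqrt(-4 + n))
a(Z, N) = N + Z + sqrt(-4 + N) (a(Z, N) = (Z + N) + sqrt(-4 + N) = (N + Z) + sqrt(-4 + N) = N + Z + sqrt(-4 + N))
a(q(6, 6), 15)**2 = (15 + 2 + sqrt(-4 + 15))**2 = (15 + 2 + sqrt(11))**2 = (17 + sqrt(11))**2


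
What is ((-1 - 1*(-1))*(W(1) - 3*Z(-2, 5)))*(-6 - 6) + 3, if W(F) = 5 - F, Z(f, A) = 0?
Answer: 3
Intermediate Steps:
((-1 - 1*(-1))*(W(1) - 3*Z(-2, 5)))*(-6 - 6) + 3 = ((-1 - 1*(-1))*((5 - 1*1) - 3*0))*(-6 - 6) + 3 = ((-1 + 1)*((5 - 1) + 0))*(-12) + 3 = (0*(4 + 0))*(-12) + 3 = (0*4)*(-12) + 3 = 0*(-12) + 3 = 0 + 3 = 3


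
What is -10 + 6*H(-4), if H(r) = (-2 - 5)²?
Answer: 284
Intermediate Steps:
H(r) = 49 (H(r) = (-7)² = 49)
-10 + 6*H(-4) = -10 + 6*49 = -10 + 294 = 284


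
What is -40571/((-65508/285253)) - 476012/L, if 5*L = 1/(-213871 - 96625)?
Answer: 48410365255157543/65508 ≈ 7.3900e+11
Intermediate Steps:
L = -1/1552480 (L = 1/(5*(-213871 - 96625)) = (⅕)/(-310496) = (⅕)*(-1/310496) = -1/1552480 ≈ -6.4413e-7)
-40571/((-65508/285253)) - 476012/L = -40571/((-65508/285253)) - 476012/(-1/1552480) = -40571/((-65508*1/285253)) - 476012*(-1552480) = -40571/(-65508/285253) + 738999109760 = -40571*(-285253/65508) + 738999109760 = 11572999463/65508 + 738999109760 = 48410365255157543/65508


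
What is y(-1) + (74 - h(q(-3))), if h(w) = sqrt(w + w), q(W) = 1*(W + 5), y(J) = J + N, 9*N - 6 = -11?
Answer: 634/9 ≈ 70.444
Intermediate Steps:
N = -5/9 (N = 2/3 + (1/9)*(-11) = 2/3 - 11/9 = -5/9 ≈ -0.55556)
y(J) = -5/9 + J (y(J) = J - 5/9 = -5/9 + J)
q(W) = 5 + W (q(W) = 1*(5 + W) = 5 + W)
h(w) = sqrt(2)*sqrt(w) (h(w) = sqrt(2*w) = sqrt(2)*sqrt(w))
y(-1) + (74 - h(q(-3))) = (-5/9 - 1) + (74 - sqrt(2)*sqrt(5 - 3)) = -14/9 + (74 - sqrt(2)*sqrt(2)) = -14/9 + (74 - 1*2) = -14/9 + (74 - 2) = -14/9 + 72 = 634/9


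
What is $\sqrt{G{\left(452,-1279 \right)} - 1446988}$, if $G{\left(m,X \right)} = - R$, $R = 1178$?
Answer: $i \sqrt{1448166} \approx 1203.4 i$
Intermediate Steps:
$G{\left(m,X \right)} = -1178$ ($G{\left(m,X \right)} = \left(-1\right) 1178 = -1178$)
$\sqrt{G{\left(452,-1279 \right)} - 1446988} = \sqrt{-1178 - 1446988} = \sqrt{-1448166} = i \sqrt{1448166}$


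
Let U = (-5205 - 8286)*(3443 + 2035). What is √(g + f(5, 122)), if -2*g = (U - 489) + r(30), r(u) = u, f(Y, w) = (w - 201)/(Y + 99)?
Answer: √99918418210/52 ≈ 6078.8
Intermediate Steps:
f(Y, w) = (-201 + w)/(99 + Y)
U = -73903698 (U = -13491*5478 = -73903698)
g = 73904157/2 (g = -((-73903698 - 489) + 30)/2 = -(-73904187 + 30)/2 = -½*(-73904157) = 73904157/2 ≈ 3.6952e+7)
√(g + f(5, 122)) = √(73904157/2 + (-201 + 122)/(99 + 5)) = √(73904157/2 - 79/104) = √(3843016085/104) = √99918418210/52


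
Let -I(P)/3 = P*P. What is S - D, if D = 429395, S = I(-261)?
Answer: -633758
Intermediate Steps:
I(P) = -3*P² (I(P) = -3*P*P = -3*P²)
S = -204363 (S = -3*(-261)² = -3*68121 = -204363)
S - D = -204363 - 1*429395 = -204363 - 429395 = -633758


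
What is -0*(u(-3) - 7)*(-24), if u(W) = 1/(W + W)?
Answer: 0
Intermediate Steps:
u(W) = 1/(2*W)
-0*(u(-3) - 7)*(-24) = -0*((1/2)/(-3) - 7)*(-24) = -0*((1/2)*(-1/3) - 7)*(-24) = -0*(-1/6 - 7)*(-24) = -0*(-43)/6*(-24) = -167*0*(-24) = 0*(-24) = 0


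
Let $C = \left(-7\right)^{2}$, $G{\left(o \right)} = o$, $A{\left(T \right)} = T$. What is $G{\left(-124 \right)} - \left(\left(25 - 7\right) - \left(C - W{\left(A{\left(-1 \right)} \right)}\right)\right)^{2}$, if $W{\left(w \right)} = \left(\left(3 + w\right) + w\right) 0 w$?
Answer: $-1085$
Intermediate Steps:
$W{\left(w \right)} = 0$ ($W{\left(w \right)} = \left(3 + 2 w\right) 0 w = 0 w = 0$)
$C = 49$
$G{\left(-124 \right)} - \left(\left(25 - 7\right) - \left(C - W{\left(A{\left(-1 \right)} \right)}\right)\right)^{2} = -124 - \left(\left(25 - 7\right) + \left(0 - 49\right)\right)^{2} = -124 - \left(18 - 49\right)^{2} = -124 - \left(-31\right)^{2} = -124 - 961 = -1085$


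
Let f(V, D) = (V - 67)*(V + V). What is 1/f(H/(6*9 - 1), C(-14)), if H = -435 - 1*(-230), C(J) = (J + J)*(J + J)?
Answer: 2809/1539960 ≈ 0.0018241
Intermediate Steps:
C(J) = 4*J² (C(J) = (2*J)*(2*J) = 4*J²)
H = -205 (H = -435 + 230 = -205)
f(V, D) = 2*V*(-67 + V) (f(V, D) = (-67 + V)*(2*V) = 2*V*(-67 + V))
1/f(H/(6*9 - 1), C(-14)) = 1/(2*(-205/(6*9 - 1))*(-67 - 205/(6*9 - 1))) = 1/(2*(-205/(54 - 1))*(-67 - 205/(54 - 1))) = 1/(2*(-205/53)*(-67 - 205/53)) = 1/(2*(-205/53)*(-3756/53)) = 1/(1539960/2809) = 2809/1539960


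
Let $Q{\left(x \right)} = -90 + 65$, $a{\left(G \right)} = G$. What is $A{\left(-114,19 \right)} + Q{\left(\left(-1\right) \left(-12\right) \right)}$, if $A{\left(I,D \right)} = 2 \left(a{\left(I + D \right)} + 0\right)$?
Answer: $-215$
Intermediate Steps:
$A{\left(I,D \right)} = 2 D + 2 I$ ($A{\left(I,D \right)} = 2 \left(\left(I + D\right) + 0\right) = 2 \left(\left(D + I\right) + 0\right) = 2 \left(D + I\right) = 2 D + 2 I$)
$Q{\left(x \right)} = -25$
$A{\left(-114,19 \right)} + Q{\left(\left(-1\right) \left(-12\right) \right)} = \left(2 \cdot 19 + 2 \left(-114\right)\right) - 25 = \left(38 - 228\right) - 25 = -190 - 25 = -215$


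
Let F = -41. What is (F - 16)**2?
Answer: 3249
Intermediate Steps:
(F - 16)**2 = (-41 - 16)**2 = (-57)**2 = 3249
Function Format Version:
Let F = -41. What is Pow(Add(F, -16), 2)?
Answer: 3249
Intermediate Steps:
Pow(Add(F, -16), 2) = Pow(Add(-41, -16), 2) = Pow(-57, 2) = 3249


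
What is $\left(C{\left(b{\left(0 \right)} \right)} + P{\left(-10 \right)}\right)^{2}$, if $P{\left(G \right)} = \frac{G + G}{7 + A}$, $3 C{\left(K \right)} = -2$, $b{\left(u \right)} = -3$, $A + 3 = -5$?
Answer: $\frac{3364}{9} \approx 373.78$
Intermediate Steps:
$A = -8$ ($A = -3 - 5 = -8$)
$C{\left(K \right)} = - \frac{2}{3}$ ($C{\left(K \right)} = \frac{1}{3} \left(-2\right) = - \frac{2}{3}$)
$P{\left(G \right)} = - 2 G$ ($P{\left(G \right)} = \frac{G + G}{7 - 8} = \frac{2 G}{-1} = 2 G \left(-1\right) = - 2 G$)
$\left(C{\left(b{\left(0 \right)} \right)} + P{\left(-10 \right)}\right)^{2} = \left(- \frac{2}{3} - -20\right)^{2} = \left(- \frac{2}{3} + 20\right)^{2} = \left(\frac{58}{3}\right)^{2} = \frac{3364}{9}$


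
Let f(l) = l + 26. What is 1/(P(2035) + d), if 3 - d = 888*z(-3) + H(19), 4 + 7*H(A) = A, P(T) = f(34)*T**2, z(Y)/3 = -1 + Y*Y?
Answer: 7/1739165322 ≈ 4.0249e-9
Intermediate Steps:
f(l) = 26 + l
z(Y) = -3 + 3*Y**2 (z(Y) = 3*(-1 + Y*Y) = 3*(-1 + Y**2) = -3 + 3*Y**2)
P(T) = 60*T**2 (P(T) = (26 + 34)*T**2 = 60*T**2)
H(A) = -4/7 + A/7
d = -149178/7 (d = 3 - (888*(-3 + 3*(-3)**2) + (-4/7 + (1/7)*19)) = 3 - (888*(-3 + 3*9) + (-4/7 + 19/7)) = 3 - (888*(-3 + 27) + 15/7) = 3 - (888*24 + 15/7) = 3 - (21312 + 15/7) = 3 - 1*149199/7 = 3 - 149199/7 = -149178/7 ≈ -21311.)
1/(P(2035) + d) = 1/(60*2035**2 - 149178/7) = 1/(60*4141225 - 149178/7) = 1/(248473500 - 149178/7) = 1/(1739165322/7) = 7/1739165322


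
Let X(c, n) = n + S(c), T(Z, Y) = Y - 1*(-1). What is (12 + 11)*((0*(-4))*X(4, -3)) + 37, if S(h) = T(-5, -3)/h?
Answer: 37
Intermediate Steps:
T(Z, Y) = 1 + Y (T(Z, Y) = Y + 1 = 1 + Y)
S(h) = -2/h (S(h) = (1 - 3)/h = -2/h)
X(c, n) = n - 2/c
(12 + 11)*((0*(-4))*X(4, -3)) + 37 = (12 + 11)*((0*(-4))*(-3 - 2/4)) + 37 = 23*(0*(-3 - 2*¼)) + 37 = 23*(0*(-3 - ½)) + 37 = 23*(0*(-7/2)) + 37 = 23*0 + 37 = 0 + 37 = 37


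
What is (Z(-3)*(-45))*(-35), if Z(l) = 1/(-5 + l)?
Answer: -1575/8 ≈ -196.88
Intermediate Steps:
(Z(-3)*(-45))*(-35) = (-45/(-5 - 3))*(-35) = (-45/(-8))*(-35) = -⅛*(-45)*(-35) = (45/8)*(-35) = -1575/8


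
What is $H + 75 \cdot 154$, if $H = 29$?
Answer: $11579$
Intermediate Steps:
$H + 75 \cdot 154 = 29 + 75 \cdot 154 = 29 + 11550 = 11579$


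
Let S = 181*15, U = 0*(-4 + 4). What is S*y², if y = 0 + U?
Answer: 0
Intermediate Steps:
U = 0 (U = 0*0 = 0)
y = 0 (y = 0 + 0 = 0)
S = 2715
S*y² = 2715*0² = 2715*0 = 0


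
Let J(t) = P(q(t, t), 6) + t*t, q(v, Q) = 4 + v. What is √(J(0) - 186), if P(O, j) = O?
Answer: I*√182 ≈ 13.491*I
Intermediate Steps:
J(t) = 4 + t + t² (J(t) = (4 + t) + t*t = (4 + t) + t² = 4 + t + t²)
√(J(0) - 186) = √((4 + 0 + 0²) - 186) = √((4 + 0 + 0) - 186) = √(4 - 186) = √(-182) = I*√182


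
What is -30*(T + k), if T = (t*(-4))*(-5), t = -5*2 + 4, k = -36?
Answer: 4680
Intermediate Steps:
t = -6 (t = -10 + 4 = -6)
T = -120 (T = -6*(-4)*(-5) = 24*(-5) = -120)
-30*(T + k) = -30*(-120 - 36) = -30*(-156) = 4680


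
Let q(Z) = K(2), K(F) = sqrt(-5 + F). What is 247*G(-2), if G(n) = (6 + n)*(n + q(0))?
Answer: -1976 + 988*I*sqrt(3) ≈ -1976.0 + 1711.3*I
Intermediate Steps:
q(Z) = I*sqrt(3) (q(Z) = sqrt(-5 + 2) = sqrt(-3) = I*sqrt(3))
G(n) = (6 + n)*(n + I*sqrt(3))
247*G(-2) = 247*((-2)**2 + 6*(-2) + 6*I*sqrt(3) + I*(-2)*sqrt(3)) = 247*(4 - 12 + 6*I*sqrt(3) - 2*I*sqrt(3)) = 247*(-8 + 4*I*sqrt(3)) = -1976 + 988*I*sqrt(3)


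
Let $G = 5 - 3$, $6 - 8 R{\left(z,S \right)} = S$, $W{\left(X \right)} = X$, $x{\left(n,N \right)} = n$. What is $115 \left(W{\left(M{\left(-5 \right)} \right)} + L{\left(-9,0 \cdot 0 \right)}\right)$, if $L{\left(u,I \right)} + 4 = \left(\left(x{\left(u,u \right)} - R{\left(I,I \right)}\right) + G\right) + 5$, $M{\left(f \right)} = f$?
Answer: $- \frac{5405}{4} \approx -1351.3$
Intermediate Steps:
$R{\left(z,S \right)} = \frac{3}{4} - \frac{S}{8}$
$G = 2$
$L{\left(u,I \right)} = \frac{9}{4} + u + \frac{I}{8}$ ($L{\left(u,I \right)} = -4 - \left(- \frac{25}{4} - u - \frac{I}{8}\right) = -4 + \left(\left(\left(u + \left(- \frac{3}{4} + \frac{I}{8}\right)\right) + 2\right) + 5\right) = -4 + \left(\left(\left(- \frac{3}{4} + u + \frac{I}{8}\right) + 2\right) + 5\right) = -4 + \left(\left(\frac{5}{4} + u + \frac{I}{8}\right) + 5\right) = -4 + \left(\frac{25}{4} + u + \frac{I}{8}\right) = \frac{9}{4} + u + \frac{I}{8}$)
$115 \left(W{\left(M{\left(-5 \right)} \right)} + L{\left(-9,0 \cdot 0 \right)}\right) = 115 \left(-5 + \left(\frac{9}{4} - 9 + \frac{0 \cdot 0}{8}\right)\right) = 115 \left(-5 + \left(\frac{9}{4} - 9 + \frac{1}{8} \cdot 0\right)\right) = 115 \left(-5 + \left(\frac{9}{4} - 9 + 0\right)\right) = 115 \left(-5 - \frac{27}{4}\right) = 115 \left(- \frac{47}{4}\right) = - \frac{5405}{4}$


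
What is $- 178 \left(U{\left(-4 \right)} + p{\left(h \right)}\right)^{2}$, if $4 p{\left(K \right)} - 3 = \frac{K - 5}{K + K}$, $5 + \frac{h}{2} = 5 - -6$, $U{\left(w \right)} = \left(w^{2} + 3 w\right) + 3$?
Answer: $- \frac{50196089}{4608} \approx -10893.0$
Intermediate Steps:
$U{\left(w \right)} = 3 + w^{2} + 3 w$
$h = 12$ ($h = -10 + 2 \left(5 - -6\right) = -10 + 2 \left(5 + 6\right) = -10 + 2 \cdot 11 = -10 + 22 = 12$)
$p{\left(K \right)} = \frac{3}{4} + \frac{-5 + K}{8 K}$ ($p{\left(K \right)} = \frac{3}{4} + \frac{\left(K - 5\right) \frac{1}{K + K}}{4} = \frac{3}{4} + \frac{\left(-5 + K\right) \frac{1}{2 K}}{4} = \frac{3}{4} + \frac{\frac{1}{2} \frac{1}{K} \left(-5 + K\right)}{4} = \frac{3}{4} + \frac{-5 + K}{8 K}$)
$- 178 \left(U{\left(-4 \right)} + p{\left(h \right)}\right)^{2} = - 178 \left(\left(3 + \left(-4\right)^{2} + 3 \left(-4\right)\right) + \frac{-5 + 7 \cdot 12}{8 \cdot 12}\right)^{2} = - 178 \left(\left(3 + 16 - 12\right) + \frac{1}{8} \cdot \frac{1}{12} \left(-5 + 84\right)\right)^{2} = - 178 \left(7 + \frac{1}{8} \cdot \frac{1}{12} \cdot 79\right)^{2} = - 178 \left(7 + \frac{79}{96}\right)^{2} = - 178 \left(\frac{751}{96}\right)^{2} = \left(-178\right) \frac{564001}{9216} = - \frac{50196089}{4608}$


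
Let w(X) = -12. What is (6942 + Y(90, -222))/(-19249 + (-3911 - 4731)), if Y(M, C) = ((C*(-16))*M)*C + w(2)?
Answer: 7884670/3099 ≈ 2544.3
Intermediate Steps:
Y(M, C) = -12 - 16*M*C**2 (Y(M, C) = ((C*(-16))*M)*C - 12 = ((-16*C)*M)*C - 12 = (-16*C*M)*C - 12 = -16*M*C**2 - 12 = -12 - 16*M*C**2)
(6942 + Y(90, -222))/(-19249 + (-3911 - 4731)) = (6942 + (-12 - 16*90*(-222)**2))/(-19249 + (-3911 - 4731)) = (6942 + (-12 - 16*90*49284))/(-19249 - 8642) = (6942 + (-12 - 70968960))/(-27891) = (6942 - 70968972)*(-1/27891) = -70962030*(-1/27891) = 7884670/3099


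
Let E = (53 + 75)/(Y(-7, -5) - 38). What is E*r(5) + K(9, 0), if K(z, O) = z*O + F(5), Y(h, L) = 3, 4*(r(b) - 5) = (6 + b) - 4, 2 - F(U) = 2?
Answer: -864/35 ≈ -24.686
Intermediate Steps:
F(U) = 0 (F(U) = 2 - 1*2 = 2 - 2 = 0)
r(b) = 11/2 + b/4 (r(b) = 5 + ((6 + b) - 4)/4 = 5 + (2 + b)/4 = 5 + (½ + b/4) = 11/2 + b/4)
K(z, O) = O*z (K(z, O) = z*O + 0 = O*z + 0 = O*z)
E = -128/35 (E = (53 + 75)/(3 - 38) = 128/(-35) = 128*(-1/35) = -128/35 ≈ -3.6571)
E*r(5) + K(9, 0) = -128*(11/2 + (¼)*5)/35 + 0*9 = -128*(11/2 + 5/4)/35 + 0 = -128/35*27/4 + 0 = -864/35 + 0 = -864/35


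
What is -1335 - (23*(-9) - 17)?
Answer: -1111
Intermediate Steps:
-1335 - (23*(-9) - 17) = -1335 - (-207 - 17) = -1335 - 1*(-224) = -1335 + 224 = -1111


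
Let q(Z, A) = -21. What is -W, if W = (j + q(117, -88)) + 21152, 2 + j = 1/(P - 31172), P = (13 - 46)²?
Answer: -635623706/30083 ≈ -21129.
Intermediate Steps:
P = 1089 (P = (-33)² = 1089)
j = -60167/30083 (j = -2 + 1/(1089 - 31172) = -2 + 1/(-30083) = -2 - 1/30083 = -60167/30083 ≈ -2.0000)
W = 635623706/30083 (W = (-60167/30083 - 21) + 21152 = -691910/30083 + 21152 = 635623706/30083 ≈ 21129.)
-W = -1*635623706/30083 = -635623706/30083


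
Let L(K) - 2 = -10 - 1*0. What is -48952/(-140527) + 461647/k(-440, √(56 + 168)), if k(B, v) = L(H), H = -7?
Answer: -64873476353/1124216 ≈ -57706.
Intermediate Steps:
L(K) = -8 (L(K) = 2 + (-10 - 1*0) = 2 + (-10 + 0) = 2 - 10 = -8)
k(B, v) = -8
-48952/(-140527) + 461647/k(-440, √(56 + 168)) = -48952/(-140527) + 461647/(-8) = -48952*(-1/140527) + 461647*(-⅛) = 48952/140527 - 461647/8 = -64873476353/1124216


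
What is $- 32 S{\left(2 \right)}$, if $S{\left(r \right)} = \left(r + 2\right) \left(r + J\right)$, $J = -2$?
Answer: $0$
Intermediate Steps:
$S{\left(r \right)} = \left(-2 + r\right) \left(2 + r\right)$ ($S{\left(r \right)} = \left(r + 2\right) \left(r - 2\right) = \left(2 + r\right) \left(-2 + r\right) = \left(-2 + r\right) \left(2 + r\right)$)
$- 32 S{\left(2 \right)} = - 32 \left(-4 + 2^{2}\right) = - 32 \left(-4 + 4\right) = \left(-32\right) 0 = 0$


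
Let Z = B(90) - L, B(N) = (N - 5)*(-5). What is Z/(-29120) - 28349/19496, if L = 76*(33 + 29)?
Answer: -90671491/70965440 ≈ -1.2777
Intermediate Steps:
B(N) = 25 - 5*N (B(N) = (-5 + N)*(-5) = 25 - 5*N)
L = 4712 (L = 76*62 = 4712)
Z = -5137 (Z = (25 - 5*90) - 1*4712 = (25 - 450) - 4712 = -425 - 4712 = -5137)
Z/(-29120) - 28349/19496 = -5137/(-29120) - 28349/19496 = -5137*(-1/29120) - 28349*1/19496 = 5137/29120 - 28349/19496 = -90671491/70965440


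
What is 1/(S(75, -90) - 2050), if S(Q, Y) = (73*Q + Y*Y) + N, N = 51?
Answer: 1/11576 ≈ 8.6386e-5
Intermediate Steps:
S(Q, Y) = 51 + Y² + 73*Q (S(Q, Y) = (73*Q + Y*Y) + 51 = (73*Q + Y²) + 51 = (Y² + 73*Q) + 51 = 51 + Y² + 73*Q)
1/(S(75, -90) - 2050) = 1/((51 + (-90)² + 73*75) - 2050) = 1/((51 + 8100 + 5475) - 2050) = 1/(13626 - 2050) = 1/11576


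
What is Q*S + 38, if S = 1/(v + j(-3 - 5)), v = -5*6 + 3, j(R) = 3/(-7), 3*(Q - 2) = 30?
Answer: 601/16 ≈ 37.563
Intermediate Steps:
Q = 12 (Q = 2 + (⅓)*30 = 2 + 10 = 12)
j(R) = -3/7 (j(R) = 3*(-⅐) = -3/7)
v = -27 (v = -30 + 3 = -27)
S = -7/192 (S = 1/(-27 - 3/7) = 1/(-192/7) = -7/192 ≈ -0.036458)
Q*S + 38 = 12*(-7/192) + 38 = -7/16 + 38 = 601/16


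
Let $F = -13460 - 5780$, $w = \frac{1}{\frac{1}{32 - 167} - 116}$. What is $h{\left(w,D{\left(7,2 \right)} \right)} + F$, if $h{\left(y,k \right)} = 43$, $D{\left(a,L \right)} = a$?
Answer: $-19197$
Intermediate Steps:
$w = - \frac{135}{15661}$ ($w = \frac{1}{\frac{1}{-135} - 116} = \frac{1}{- \frac{1}{135} - 116} = \frac{1}{- \frac{15661}{135}} = - \frac{135}{15661} \approx -0.0086201$)
$F = -19240$ ($F = -13460 - 5780 = -19240$)
$h{\left(w,D{\left(7,2 \right)} \right)} + F = 43 - 19240 = -19197$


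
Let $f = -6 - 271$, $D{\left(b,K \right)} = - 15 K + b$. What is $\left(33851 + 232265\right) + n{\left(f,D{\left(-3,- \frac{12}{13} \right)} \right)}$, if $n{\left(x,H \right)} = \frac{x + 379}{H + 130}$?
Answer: $\frac{487259722}{1831} \approx 2.6612 \cdot 10^{5}$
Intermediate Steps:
$D{\left(b,K \right)} = b - 15 K$
$f = -277$ ($f = -6 - 271 = -277$)
$n{\left(x,H \right)} = \frac{379 + x}{130 + H}$
$\left(33851 + 232265\right) + n{\left(f,D{\left(-3,- \frac{12}{13} \right)} \right)} = \left(33851 + 232265\right) + \frac{379 - 277}{130 - \left(3 + 15 \left(- \frac{12}{13}\right)\right)} = 266116 + \frac{1}{130 - \left(3 + 15 \left(\left(-12\right) \frac{1}{13}\right)\right)} 102 = 266116 + \frac{1}{130 - - \frac{141}{13}} \cdot 102 = 266116 + \frac{1}{130 + \left(-3 + \frac{180}{13}\right)} 102 = 266116 + \frac{1}{130 + \frac{141}{13}} \cdot 102 = 266116 + \frac{1}{\frac{1831}{13}} \cdot 102 = 266116 + \frac{13}{1831} \cdot 102 = 266116 + \frac{1326}{1831} = \frac{487259722}{1831}$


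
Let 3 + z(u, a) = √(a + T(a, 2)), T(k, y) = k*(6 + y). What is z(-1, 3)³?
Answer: -270 + 162*√3 ≈ 10.592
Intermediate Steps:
z(u, a) = -3 + 3*√a (z(u, a) = -3 + √(a + a*(6 + 2)) = -3 + √(a + a*8) = -3 + √(a + 8*a) = -3 + √(9*a) = -3 + 3*√a)
z(-1, 3)³ = (-3 + 3*√3)³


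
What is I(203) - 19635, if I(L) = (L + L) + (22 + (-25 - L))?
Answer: -19435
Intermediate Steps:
I(L) = -3 + L (I(L) = 2*L + (-3 - L) = -3 + L)
I(203) - 19635 = (-3 + 203) - 19635 = 200 - 19635 = -19435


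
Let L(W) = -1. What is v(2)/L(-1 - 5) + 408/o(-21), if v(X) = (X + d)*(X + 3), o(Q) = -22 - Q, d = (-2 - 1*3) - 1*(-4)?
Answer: -413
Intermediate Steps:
d = -1 (d = (-2 - 3) + 4 = -5 + 4 = -1)
v(X) = (-1 + X)*(3 + X) (v(X) = (X - 1)*(X + 3) = (-1 + X)*(3 + X))
v(2)/L(-1 - 5) + 408/o(-21) = (-3 + 2² + 2*2)/(-1) + 408/(-22 - 1*(-21)) = (-3 + 4 + 4)*(-1) + 408/(-22 + 21) = 5*(-1) + 408/(-1) = -5 + 408*(-1) = -5 - 408 = -413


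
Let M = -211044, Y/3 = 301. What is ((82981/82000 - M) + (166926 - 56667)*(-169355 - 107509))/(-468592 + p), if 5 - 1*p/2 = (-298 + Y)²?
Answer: 2503176011941019/98451824000 ≈ 25425.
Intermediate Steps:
Y = 903 (Y = 3*301 = 903)
p = -732040 (p = 10 - 2*(-298 + 903)² = 10 - 2*605² = 10 - 2*366025 = 10 - 732050 = -732040)
((82981/82000 - M) + (166926 - 56667)*(-169355 - 107509))/(-468592 + p) = ((82981/82000 - 1*(-211044)) + (166926 - 56667)*(-169355 - 107509))/(-468592 - 732040) = ((82981*(1/82000) + 211044) + 110259*(-276864))/(-1200632) = ((82981/82000 + 211044) - 30526747776)*(-1/1200632) = (17305690981/82000 - 30526747776)*(-1/1200632) = -2503176011941019/82000*(-1/1200632) = 2503176011941019/98451824000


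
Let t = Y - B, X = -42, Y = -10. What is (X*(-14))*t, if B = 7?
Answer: -9996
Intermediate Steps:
t = -17 (t = -10 - 1*7 = -10 - 7 = -17)
(X*(-14))*t = -42*(-14)*(-17) = 588*(-17) = -9996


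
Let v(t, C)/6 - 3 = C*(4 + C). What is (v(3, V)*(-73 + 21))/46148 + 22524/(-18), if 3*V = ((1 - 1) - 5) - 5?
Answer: -43310080/34611 ≈ -1251.3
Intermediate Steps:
V = -10/3 (V = (((1 - 1) - 5) - 5)/3 = ((0 - 5) - 5)/3 = (-5 - 5)/3 = (⅓)*(-10) = -10/3 ≈ -3.3333)
v(t, C) = 18 + 6*C*(4 + C) (v(t, C) = 18 + 6*(C*(4 + C)) = 18 + 6*C*(4 + C))
(v(3, V)*(-73 + 21))/46148 + 22524/(-18) = ((18 + 6*(-10/3)² + 24*(-10/3))*(-73 + 21))/46148 + 22524/(-18) = ((18 + 6*(100/9) - 80)*(-52))*(1/46148) + 22524*(-1/18) = ((18 + 200/3 - 80)*(-52))*(1/46148) - 3754/3 = ((14/3)*(-52))*(1/46148) - 3754/3 = -728/3*1/46148 - 3754/3 = -182/34611 - 3754/3 = -43310080/34611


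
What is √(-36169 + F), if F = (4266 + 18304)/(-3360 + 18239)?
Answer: I*√8006925261299/14879 ≈ 190.18*I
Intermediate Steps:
F = 22570/14879 ≈ 1.5169
√(-36169 + F) = √(-36169 + 22570/14879) = √(-538135981/14879) = I*√8006925261299/14879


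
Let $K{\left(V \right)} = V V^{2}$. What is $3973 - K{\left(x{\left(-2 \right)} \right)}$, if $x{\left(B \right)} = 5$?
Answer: $3848$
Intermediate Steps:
$K{\left(V \right)} = V^{3}$
$3973 - K{\left(x{\left(-2 \right)} \right)} = 3973 - 5^{3} = 3973 - 125 = 3848$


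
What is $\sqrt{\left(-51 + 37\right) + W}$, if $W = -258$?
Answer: $4 i \sqrt{17} \approx 16.492 i$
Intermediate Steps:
$\sqrt{\left(-51 + 37\right) + W} = \sqrt{\left(-51 + 37\right) - 258} = \sqrt{-14 - 258} = \sqrt{-272} = 4 i \sqrt{17}$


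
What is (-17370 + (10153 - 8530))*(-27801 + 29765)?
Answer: -30927108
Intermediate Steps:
(-17370 + (10153 - 8530))*(-27801 + 29765) = (-17370 + 1623)*1964 = -15747*1964 = -30927108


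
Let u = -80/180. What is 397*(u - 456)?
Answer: -1630876/9 ≈ -1.8121e+5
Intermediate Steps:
u = -4/9 (u = -80*1/180 = -4/9 ≈ -0.44444)
397*(u - 456) = 397*(-4/9 - 456) = 397*(-4108/9) = -1630876/9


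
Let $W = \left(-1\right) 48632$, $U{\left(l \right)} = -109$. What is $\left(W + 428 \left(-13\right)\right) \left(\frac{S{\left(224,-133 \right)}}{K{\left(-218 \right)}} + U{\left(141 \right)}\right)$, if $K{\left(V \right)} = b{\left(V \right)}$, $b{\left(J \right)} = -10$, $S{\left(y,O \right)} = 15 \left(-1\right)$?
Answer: $5826070$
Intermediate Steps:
$S{\left(y,O \right)} = -15$
$K{\left(V \right)} = -10$
$W = -48632$
$\left(W + 428 \left(-13\right)\right) \left(\frac{S{\left(224,-133 \right)}}{K{\left(-218 \right)}} + U{\left(141 \right)}\right) = \left(-48632 + 428 \left(-13\right)\right) \left(- \frac{15}{-10} - 109\right) = \left(-48632 - 5564\right) \left(\left(-15\right) \left(- \frac{1}{10}\right) - 109\right) = - 54196 \left(\frac{3}{2} - 109\right) = \left(-54196\right) \left(- \frac{215}{2}\right) = 5826070$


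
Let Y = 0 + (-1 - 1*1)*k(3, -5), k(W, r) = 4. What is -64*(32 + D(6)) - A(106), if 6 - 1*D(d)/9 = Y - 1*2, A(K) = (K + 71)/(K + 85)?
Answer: -2151601/191 ≈ -11265.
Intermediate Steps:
A(K) = (71 + K)/(85 + K)
Y = -8 (Y = 0 + (-1 - 1*1)*4 = 0 + (-1 - 1)*4 = 0 - 2*4 = 0 - 8 = -8)
D(d) = 144 (D(d) = 54 - 9*(-8 - 1*2) = 54 - 9*(-8 - 2) = 54 - 9*(-10) = 54 + 90 = 144)
-64*(32 + D(6)) - A(106) = -64*(32 + 144) - (71 + 106)/(85 + 106) = -64*176 - 177/191 = -11264 - 177/191 = -2151601/191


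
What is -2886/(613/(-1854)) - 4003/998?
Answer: 5337488873/611774 ≈ 8724.6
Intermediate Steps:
-2886/(613/(-1854)) - 4003/998 = -2886/(613*(-1/1854)) - 4003*1/998 = -2886/(-613/1854) - 4003/998 = -2886*(-1854/613) - 4003/998 = 5350644/613 - 4003/998 = 5337488873/611774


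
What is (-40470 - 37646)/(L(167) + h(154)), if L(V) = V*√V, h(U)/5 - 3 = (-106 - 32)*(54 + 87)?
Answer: 3799366950/4728884081 + 6522686*√167/4728884081 ≈ 0.82126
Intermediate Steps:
h(U) = -97275 (h(U) = 15 + 5*((-106 - 32)*(54 + 87)) = 15 + 5*(-138*141) = 15 + 5*(-19458) = 15 - 97290 = -97275)
L(V) = V^(3/2)
(-40470 - 37646)/(L(167) + h(154)) = (-40470 - 37646)/(167^(3/2) - 97275) = -78116/(167*√167 - 97275) = -78116/(-97275 + 167*√167)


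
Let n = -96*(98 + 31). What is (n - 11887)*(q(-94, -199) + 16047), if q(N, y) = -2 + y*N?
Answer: -843441521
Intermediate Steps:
q(N, y) = -2 + N*y
n = -12384 (n = -96*129 = -12384)
(n - 11887)*(q(-94, -199) + 16047) = (-12384 - 11887)*((-2 - 94*(-199)) + 16047) = -24271*((-2 + 18706) + 16047) = -24271*(18704 + 16047) = -24271*34751 = -843441521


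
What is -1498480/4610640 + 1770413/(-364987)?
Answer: -108870783926/21035295771 ≈ -5.1756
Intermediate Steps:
-1498480/4610640 + 1770413/(-364987) = -1498480*1/4610640 + 1770413*(-1/364987) = -18731/57633 - 1770413/364987 = -108870783926/21035295771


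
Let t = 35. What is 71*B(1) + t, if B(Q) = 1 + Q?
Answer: 177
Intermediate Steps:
71*B(1) + t = 71*(1 + 1) + 35 = 71*2 + 35 = 142 + 35 = 177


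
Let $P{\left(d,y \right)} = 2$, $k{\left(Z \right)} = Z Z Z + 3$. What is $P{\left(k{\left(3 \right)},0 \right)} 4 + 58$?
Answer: $66$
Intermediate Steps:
$k{\left(Z \right)} = 3 + Z^{3}$ ($k{\left(Z \right)} = Z^{2} Z + 3 = Z^{3} + 3 = 3 + Z^{3}$)
$P{\left(k{\left(3 \right)},0 \right)} 4 + 58 = 2 \cdot 4 + 58 = 8 + 58 = 66$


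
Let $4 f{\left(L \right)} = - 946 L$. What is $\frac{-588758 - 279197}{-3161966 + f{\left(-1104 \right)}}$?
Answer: $\frac{173591}{580174} \approx 0.2992$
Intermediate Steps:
$f{\left(L \right)} = - \frac{473 L}{2}$ ($f{\left(L \right)} = \frac{\left(-946\right) L}{4} = - \frac{473 L}{2}$)
$\frac{-588758 - 279197}{-3161966 + f{\left(-1104 \right)}} = \frac{-588758 - 279197}{-3161966 - -261096} = - \frac{867955}{-3161966 + 261096} = - \frac{867955}{-2900870} = \left(-867955\right) \left(- \frac{1}{2900870}\right) = \frac{173591}{580174}$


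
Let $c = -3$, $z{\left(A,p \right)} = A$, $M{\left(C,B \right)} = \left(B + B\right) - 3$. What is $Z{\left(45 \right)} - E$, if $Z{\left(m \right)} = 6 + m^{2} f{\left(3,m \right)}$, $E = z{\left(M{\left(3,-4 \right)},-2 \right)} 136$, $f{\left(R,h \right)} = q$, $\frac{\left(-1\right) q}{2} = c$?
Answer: $13652$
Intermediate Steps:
$M{\left(C,B \right)} = -3 + 2 B$ ($M{\left(C,B \right)} = 2 B - 3 = -3 + 2 B$)
$q = 6$ ($q = \left(-2\right) \left(-3\right) = 6$)
$f{\left(R,h \right)} = 6$
$E = -1496$ ($E = \left(-3 + 2 \left(-4\right)\right) 136 = \left(-3 - 8\right) 136 = \left(-11\right) 136 = -1496$)
$Z{\left(m \right)} = 6 + 6 m^{2}$ ($Z{\left(m \right)} = 6 + m^{2} \cdot 6 = 6 + 6 m^{2}$)
$Z{\left(45 \right)} - E = \left(6 + 6 \cdot 45^{2}\right) - -1496 = \left(6 + 6 \cdot 2025\right) + 1496 = \left(6 + 12150\right) + 1496 = 12156 + 1496 = 13652$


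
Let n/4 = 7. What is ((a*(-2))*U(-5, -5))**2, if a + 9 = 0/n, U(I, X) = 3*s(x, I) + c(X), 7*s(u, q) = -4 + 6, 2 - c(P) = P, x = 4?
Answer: 980100/49 ≈ 20002.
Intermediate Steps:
n = 28 (n = 4*7 = 28)
c(P) = 2 - P
s(u, q) = 2/7 (s(u, q) = (-4 + 6)/7 = (1/7)*2 = 2/7)
U(I, X) = 20/7 - X (U(I, X) = 3*(2/7) + (2 - X) = 6/7 + (2 - X) = 20/7 - X)
a = -9 (a = -9 + 0/28 = -9 + 0*(1/28) = -9 + 0 = -9)
((a*(-2))*U(-5, -5))**2 = ((-9*(-2))*(20/7 - 1*(-5)))**2 = (18*(20/7 + 5))**2 = (18*(55/7))**2 = (990/7)**2 = 980100/49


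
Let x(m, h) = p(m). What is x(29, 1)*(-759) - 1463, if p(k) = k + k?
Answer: -45485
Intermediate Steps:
p(k) = 2*k
x(m, h) = 2*m
x(29, 1)*(-759) - 1463 = (2*29)*(-759) - 1463 = 58*(-759) - 1463 = -44022 - 1463 = -45485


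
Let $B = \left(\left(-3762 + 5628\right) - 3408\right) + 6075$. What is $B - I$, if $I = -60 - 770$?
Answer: $5363$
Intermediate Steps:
$I = -830$ ($I = -60 - 770 = -830$)
$B = 4533$ ($B = \left(1866 - 3408\right) + 6075 = -1542 + 6075 = 4533$)
$B - I = 4533 - -830 = 4533 + 830 = 5363$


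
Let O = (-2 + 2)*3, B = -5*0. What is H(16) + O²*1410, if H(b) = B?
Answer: 0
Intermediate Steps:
B = 0
O = 0 (O = 0*3 = 0)
H(b) = 0
H(16) + O²*1410 = 0 + 0²*1410 = 0 + 0*1410 = 0 + 0 = 0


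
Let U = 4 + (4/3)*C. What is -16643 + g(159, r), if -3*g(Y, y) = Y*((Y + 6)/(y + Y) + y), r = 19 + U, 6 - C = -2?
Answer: -32031701/1734 ≈ -18473.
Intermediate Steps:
C = 8 (C = 6 - 1*(-2) = 6 + 2 = 8)
U = 44/3 (U = 4 + (4/3)*8 = 4 + 32/3 = 44/3 ≈ 14.667)
r = 101/3 (r = 19 + 44/3 = 101/3 ≈ 33.667)
g(Y, y) = -Y*(y + (6 + Y)/(Y + y))/3 (g(Y, y) = -Y*((Y + 6)/(y + Y) + y)/3 = -Y*((6 + Y)/(Y + y) + y)/3 = -Y*(y + (6 + Y)/(Y + y))/3)
-16643 + g(159, r) = -16643 - 1*159*(6 + 159 + (101/3)² + 159*(101/3))/(3*159 + 3*(101/3)) = -16643 - 1*159*(6 + 159 + 10201/9 + 5353)/(477 + 101) = -16643 - 1*159*59863/9/578 = -16643 - 1*159*1/578*59863/9 = -16643 - 3172739/1734 = -32031701/1734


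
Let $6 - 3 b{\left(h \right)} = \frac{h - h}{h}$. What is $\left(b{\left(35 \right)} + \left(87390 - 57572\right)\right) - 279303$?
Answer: $-249483$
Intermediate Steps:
$b{\left(h \right)} = 2$ ($b{\left(h \right)} = 2 - \frac{\left(h - h\right) \frac{1}{h}}{3} = 2 - \frac{0 \frac{1}{h}}{3} = 2 - 0 = 2 + 0 = 2$)
$\left(b{\left(35 \right)} + \left(87390 - 57572\right)\right) - 279303 = \left(2 + \left(87390 - 57572\right)\right) - 279303 = \left(2 + 29818\right) - 279303 = 29820 - 279303 = -249483$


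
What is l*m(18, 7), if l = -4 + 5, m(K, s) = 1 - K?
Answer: -17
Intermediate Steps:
l = 1
l*m(18, 7) = 1*(1 - 1*18) = 1*(1 - 18) = 1*(-17) = -17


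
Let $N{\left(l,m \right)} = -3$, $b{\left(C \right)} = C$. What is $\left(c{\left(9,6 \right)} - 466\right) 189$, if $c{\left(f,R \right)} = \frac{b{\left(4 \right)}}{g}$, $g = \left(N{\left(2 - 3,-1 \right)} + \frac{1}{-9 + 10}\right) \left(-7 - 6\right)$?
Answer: $- \frac{1144584}{13} \approx -88045.0$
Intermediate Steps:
$g = 26$ ($g = \left(-3 + \frac{1}{-9 + 10}\right) \left(-7 - 6\right) = \left(-3 + 1^{-1}\right) \left(-13\right) = \left(-3 + 1\right) \left(-13\right) = \left(-2\right) \left(-13\right) = 26$)
$c{\left(f,R \right)} = \frac{2}{13}$ ($c{\left(f,R \right)} = \frac{4}{26} = 4 \cdot \frac{1}{26} = \frac{2}{13}$)
$\left(c{\left(9,6 \right)} - 466\right) 189 = \left(\frac{2}{13} - 466\right) 189 = \left(- \frac{6056}{13}\right) 189 = - \frac{1144584}{13}$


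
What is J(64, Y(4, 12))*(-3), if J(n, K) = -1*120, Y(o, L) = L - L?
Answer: 360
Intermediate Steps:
Y(o, L) = 0
J(n, K) = -120
J(64, Y(4, 12))*(-3) = -120*(-3) = 360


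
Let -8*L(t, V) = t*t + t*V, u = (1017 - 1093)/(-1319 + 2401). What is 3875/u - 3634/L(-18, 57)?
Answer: -736379993/13338 ≈ -55209.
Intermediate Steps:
u = -38/541 (u = -76/1082 = -76*1/1082 = -38/541 ≈ -0.070240)
L(t, V) = -t²/8 - V*t/8 (L(t, V) = -(t*t + t*V)/8 = -(t² + V*t)/8 = -t²/8 - V*t/8)
3875/u - 3634/L(-18, 57) = 3875/(-38/541) - 3634*4/(9*(57 - 18)) = 3875*(-541/38) - 3634/((-⅛*(-18)*39)) = -2096375/38 - 3634/351/4 = -2096375/38 - 3634*4/351 = -2096375/38 - 14536/351 = -736379993/13338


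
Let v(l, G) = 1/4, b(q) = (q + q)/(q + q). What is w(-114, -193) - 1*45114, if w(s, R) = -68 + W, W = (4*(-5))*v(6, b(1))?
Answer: -45187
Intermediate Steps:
b(q) = 1 (b(q) = (2*q)/((2*q)) = (2*q)*(1/(2*q)) = 1)
v(l, G) = 1/4
W = -5 (W = (4*(-5))*(1/4) = -20*1/4 = -5)
w(s, R) = -73 (w(s, R) = -68 - 5 = -73)
w(-114, -193) - 1*45114 = -73 - 1*45114 = -73 - 45114 = -45187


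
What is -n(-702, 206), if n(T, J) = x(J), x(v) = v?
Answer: -206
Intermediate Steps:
n(T, J) = J
-n(-702, 206) = -1*206 = -206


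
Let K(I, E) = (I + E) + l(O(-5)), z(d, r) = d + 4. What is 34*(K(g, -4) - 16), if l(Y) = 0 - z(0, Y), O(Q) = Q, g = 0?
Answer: -816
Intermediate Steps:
z(d, r) = 4 + d
l(Y) = -4 (l(Y) = 0 - (4 + 0) = 0 - 1*4 = 0 - 4 = -4)
K(I, E) = -4 + E + I (K(I, E) = (I + E) - 4 = (E + I) - 4 = -4 + E + I)
34*(K(g, -4) - 16) = 34*((-4 - 4 + 0) - 16) = 34*(-8 - 16) = 34*(-24) = -816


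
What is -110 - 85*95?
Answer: -8185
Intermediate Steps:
-110 - 85*95 = -110 - 8075 = -8185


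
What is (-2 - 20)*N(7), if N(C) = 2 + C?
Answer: -198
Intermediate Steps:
(-2 - 20)*N(7) = (-2 - 20)*(2 + 7) = -22*9 = -198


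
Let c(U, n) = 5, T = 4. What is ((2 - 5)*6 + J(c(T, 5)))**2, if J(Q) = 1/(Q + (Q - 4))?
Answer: 11449/36 ≈ 318.03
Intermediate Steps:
J(Q) = 1/(-4 + 2*Q) (J(Q) = 1/(Q + (-4 + Q)) = 1/(-4 + 2*Q))
((2 - 5)*6 + J(c(T, 5)))**2 = ((2 - 5)*6 + 1/(2*(-2 + 5)))**2 = (-3*6 + (1/2)/3)**2 = (-18 + (1/2)*(1/3))**2 = (-18 + 1/6)**2 = (-107/6)**2 = 11449/36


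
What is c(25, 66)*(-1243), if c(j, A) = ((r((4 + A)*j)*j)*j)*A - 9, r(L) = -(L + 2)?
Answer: 89831621187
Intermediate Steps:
r(L) = -2 - L (r(L) = -(2 + L) = -2 - L)
c(j, A) = -9 + A*j²*(-2 - j*(4 + A)) (c(j, A) = (((-2 - (4 + A)*j)*j)*j)*A - 9 = (((-2 - j*(4 + A))*j)*j)*A - 9 = ((j*(-2 - j*(4 + A)))*j)*A - 9 = (j²*(-2 - j*(4 + A)))*A - 9 = A*j²*(-2 - j*(4 + A)) - 9 = -9 + A*j²*(-2 - j*(4 + A)))
c(25, 66)*(-1243) = (-9 - 1*66*25²*(2 + 25*(4 + 66)))*(-1243) = (-9 - 1*66*625*(2 + 25*70))*(-1243) = (-9 - 1*66*625*(2 + 1750))*(-1243) = (-9 - 1*66*625*1752)*(-1243) = (-9 - 72270000)*(-1243) = -72270009*(-1243) = 89831621187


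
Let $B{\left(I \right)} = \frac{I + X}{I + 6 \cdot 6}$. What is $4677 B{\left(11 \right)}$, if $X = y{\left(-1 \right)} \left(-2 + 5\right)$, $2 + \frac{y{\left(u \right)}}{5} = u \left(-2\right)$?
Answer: $\frac{51447}{47} \approx 1094.6$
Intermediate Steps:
$y{\left(u \right)} = -10 - 10 u$ ($y{\left(u \right)} = -10 + 5 u \left(-2\right) = -10 + 5 \left(- 2 u\right) = -10 - 10 u$)
$X = 0$ ($X = \left(-10 - -10\right) \left(-2 + 5\right) = \left(-10 + 10\right) 3 = 0 \cdot 3 = 0$)
$B{\left(I \right)} = \frac{I}{36 + I}$ ($B{\left(I \right)} = \frac{I + 0}{I + 6 \cdot 6} = \frac{I}{I + 36} = \frac{I}{36 + I}$)
$4677 B{\left(11 \right)} = 4677 \frac{11}{36 + 11} = 4677 \cdot \frac{11}{47} = \frac{51447}{47}$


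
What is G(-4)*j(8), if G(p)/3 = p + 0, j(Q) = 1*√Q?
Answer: -24*√2 ≈ -33.941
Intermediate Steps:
j(Q) = √Q
G(p) = 3*p (G(p) = 3*(p + 0) = 3*p)
G(-4)*j(8) = (3*(-4))*√8 = -24*√2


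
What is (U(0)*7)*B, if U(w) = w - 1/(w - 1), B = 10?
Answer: 70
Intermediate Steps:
U(w) = w - 1/(-1 + w)
(U(0)*7)*B = (((-1 + 0² - 1*0)/(-1 + 0))*7)*10 = (((-1 + 0 + 0)/(-1))*7)*10 = (-1*(-1)*7)*10 = (1*7)*10 = 7*10 = 70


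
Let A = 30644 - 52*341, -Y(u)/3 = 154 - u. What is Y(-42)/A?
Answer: -49/1076 ≈ -0.045539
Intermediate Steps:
Y(u) = -462 + 3*u (Y(u) = -3*(154 - u) = -462 + 3*u)
A = 12912 (A = 30644 - 17732 = 12912)
Y(-42)/A = (-462 + 3*(-42))/12912 = (-462 - 126)*(1/12912) = -588*1/12912 = -49/1076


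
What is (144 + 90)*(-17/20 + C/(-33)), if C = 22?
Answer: -3549/10 ≈ -354.90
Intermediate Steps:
(144 + 90)*(-17/20 + C/(-33)) = (144 + 90)*(-17/20 + 22/(-33)) = 234*(-17*1/20 + 22*(-1/33)) = 234*(-17/20 - ⅔) = 234*(-91/60) = -3549/10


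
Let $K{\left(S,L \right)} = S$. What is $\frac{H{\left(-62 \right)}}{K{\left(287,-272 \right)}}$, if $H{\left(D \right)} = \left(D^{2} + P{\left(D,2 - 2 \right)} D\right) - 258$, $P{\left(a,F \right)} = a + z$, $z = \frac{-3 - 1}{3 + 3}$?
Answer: $\frac{3202}{123} \approx 26.033$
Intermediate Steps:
$z = - \frac{2}{3}$ ($z = \frac{1}{6} \left(-4\right) = - \frac{2}{3} \approx -0.66667$)
$P{\left(a,F \right)} = - \frac{2}{3} + a$ ($P{\left(a,F \right)} = a - \frac{2}{3} = - \frac{2}{3} + a$)
$H{\left(D \right)} = -258 + D^{2} + D \left(- \frac{2}{3} + D\right)$ ($H{\left(D \right)} = \left(D^{2} + \left(- \frac{2}{3} + D\right) D\right) - 258 = \left(D^{2} + D \left(- \frac{2}{3} + D\right)\right) - 258 = -258 + D^{2} + D \left(- \frac{2}{3} + D\right)$)
$\frac{H{\left(-62 \right)}}{K{\left(287,-272 \right)}} = \frac{-258 + 2 \left(-62\right)^{2} - - \frac{124}{3}}{287} = \left(-258 + 2 \cdot 3844 + \frac{124}{3}\right) \frac{1}{287} = \left(-258 + 7688 + \frac{124}{3}\right) \frac{1}{287} = \frac{22414}{3} \cdot \frac{1}{287} = \frac{3202}{123}$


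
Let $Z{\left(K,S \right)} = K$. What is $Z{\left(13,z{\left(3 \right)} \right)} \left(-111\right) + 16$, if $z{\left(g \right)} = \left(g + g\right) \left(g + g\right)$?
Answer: $-1427$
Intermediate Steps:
$z{\left(g \right)} = 4 g^{2}$ ($z{\left(g \right)} = 2 g 2 g = 4 g^{2}$)
$Z{\left(13,z{\left(3 \right)} \right)} \left(-111\right) + 16 = 13 \left(-111\right) + 16 = -1443 + 16 = -1427$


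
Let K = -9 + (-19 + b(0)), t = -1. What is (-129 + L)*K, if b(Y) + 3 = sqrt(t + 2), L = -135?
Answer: 7920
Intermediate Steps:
b(Y) = -2 (b(Y) = -3 + sqrt(-1 + 2) = -3 + sqrt(1) = -3 + 1 = -2)
K = -30 (K = -9 + (-19 - 2) = -9 - 21 = -30)
(-129 + L)*K = (-129 - 135)*(-30) = -264*(-30) = 7920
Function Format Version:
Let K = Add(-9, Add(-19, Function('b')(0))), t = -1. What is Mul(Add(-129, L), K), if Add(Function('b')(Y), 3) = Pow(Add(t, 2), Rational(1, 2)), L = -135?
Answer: 7920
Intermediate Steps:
Function('b')(Y) = -2 (Function('b')(Y) = Add(-3, Pow(Add(-1, 2), Rational(1, 2))) = Add(-3, Pow(1, Rational(1, 2))) = Add(-3, 1) = -2)
K = -30 (K = Add(-9, Add(-19, -2)) = Add(-9, -21) = -30)
Mul(Add(-129, L), K) = Mul(Add(-129, -135), -30) = Mul(-264, -30) = 7920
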